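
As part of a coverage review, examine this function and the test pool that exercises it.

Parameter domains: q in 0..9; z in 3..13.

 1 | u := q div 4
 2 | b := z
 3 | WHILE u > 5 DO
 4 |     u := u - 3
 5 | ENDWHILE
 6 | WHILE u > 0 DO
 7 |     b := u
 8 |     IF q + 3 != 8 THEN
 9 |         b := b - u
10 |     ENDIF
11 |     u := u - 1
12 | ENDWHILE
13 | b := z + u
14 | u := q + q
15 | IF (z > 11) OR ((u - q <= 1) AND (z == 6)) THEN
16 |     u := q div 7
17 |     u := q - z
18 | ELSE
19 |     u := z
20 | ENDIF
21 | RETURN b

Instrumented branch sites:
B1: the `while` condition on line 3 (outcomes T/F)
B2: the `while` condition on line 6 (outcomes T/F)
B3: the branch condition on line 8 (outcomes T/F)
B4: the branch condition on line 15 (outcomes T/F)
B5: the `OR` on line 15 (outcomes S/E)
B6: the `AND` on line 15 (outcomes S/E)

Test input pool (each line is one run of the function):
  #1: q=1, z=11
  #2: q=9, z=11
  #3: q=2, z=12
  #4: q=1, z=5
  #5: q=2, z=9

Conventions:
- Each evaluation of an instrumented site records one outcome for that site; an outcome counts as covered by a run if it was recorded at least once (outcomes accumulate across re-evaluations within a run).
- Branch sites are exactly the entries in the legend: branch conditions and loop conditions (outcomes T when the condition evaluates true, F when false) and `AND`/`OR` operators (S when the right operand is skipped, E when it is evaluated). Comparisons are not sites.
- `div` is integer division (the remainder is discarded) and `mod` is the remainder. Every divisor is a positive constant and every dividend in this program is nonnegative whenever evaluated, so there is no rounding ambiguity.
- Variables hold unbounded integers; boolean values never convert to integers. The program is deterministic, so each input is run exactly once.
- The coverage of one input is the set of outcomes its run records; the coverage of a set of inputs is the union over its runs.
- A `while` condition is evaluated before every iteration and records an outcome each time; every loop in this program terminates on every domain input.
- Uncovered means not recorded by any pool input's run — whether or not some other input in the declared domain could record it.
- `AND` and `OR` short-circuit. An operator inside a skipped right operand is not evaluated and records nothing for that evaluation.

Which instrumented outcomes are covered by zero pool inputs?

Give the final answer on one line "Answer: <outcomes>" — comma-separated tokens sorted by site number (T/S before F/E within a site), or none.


run #1 (q=1, z=11) records B1=F, B2=F, B4=F, B5=E, B6=E
run #2 (q=9, z=11) records B1=F, B2=T, B2=F, B3=T, B4=F, B5=E, B6=S
run #3 (q=2, z=12) records B1=F, B2=F, B4=T, B5=S
run #4 (q=1, z=5) records B1=F, B2=F, B4=F, B5=E, B6=E
run #5 (q=2, z=9) records B1=F, B2=F, B4=F, B5=E, B6=S
union over the pool: B1=F, B2=T, B2=F, B3=T, B4=T, B4=F, B5=S, B5=E, B6=S, B6=E
uncovered (2 of 12): B1=T, B3=F
Answer: B1=T, B3=F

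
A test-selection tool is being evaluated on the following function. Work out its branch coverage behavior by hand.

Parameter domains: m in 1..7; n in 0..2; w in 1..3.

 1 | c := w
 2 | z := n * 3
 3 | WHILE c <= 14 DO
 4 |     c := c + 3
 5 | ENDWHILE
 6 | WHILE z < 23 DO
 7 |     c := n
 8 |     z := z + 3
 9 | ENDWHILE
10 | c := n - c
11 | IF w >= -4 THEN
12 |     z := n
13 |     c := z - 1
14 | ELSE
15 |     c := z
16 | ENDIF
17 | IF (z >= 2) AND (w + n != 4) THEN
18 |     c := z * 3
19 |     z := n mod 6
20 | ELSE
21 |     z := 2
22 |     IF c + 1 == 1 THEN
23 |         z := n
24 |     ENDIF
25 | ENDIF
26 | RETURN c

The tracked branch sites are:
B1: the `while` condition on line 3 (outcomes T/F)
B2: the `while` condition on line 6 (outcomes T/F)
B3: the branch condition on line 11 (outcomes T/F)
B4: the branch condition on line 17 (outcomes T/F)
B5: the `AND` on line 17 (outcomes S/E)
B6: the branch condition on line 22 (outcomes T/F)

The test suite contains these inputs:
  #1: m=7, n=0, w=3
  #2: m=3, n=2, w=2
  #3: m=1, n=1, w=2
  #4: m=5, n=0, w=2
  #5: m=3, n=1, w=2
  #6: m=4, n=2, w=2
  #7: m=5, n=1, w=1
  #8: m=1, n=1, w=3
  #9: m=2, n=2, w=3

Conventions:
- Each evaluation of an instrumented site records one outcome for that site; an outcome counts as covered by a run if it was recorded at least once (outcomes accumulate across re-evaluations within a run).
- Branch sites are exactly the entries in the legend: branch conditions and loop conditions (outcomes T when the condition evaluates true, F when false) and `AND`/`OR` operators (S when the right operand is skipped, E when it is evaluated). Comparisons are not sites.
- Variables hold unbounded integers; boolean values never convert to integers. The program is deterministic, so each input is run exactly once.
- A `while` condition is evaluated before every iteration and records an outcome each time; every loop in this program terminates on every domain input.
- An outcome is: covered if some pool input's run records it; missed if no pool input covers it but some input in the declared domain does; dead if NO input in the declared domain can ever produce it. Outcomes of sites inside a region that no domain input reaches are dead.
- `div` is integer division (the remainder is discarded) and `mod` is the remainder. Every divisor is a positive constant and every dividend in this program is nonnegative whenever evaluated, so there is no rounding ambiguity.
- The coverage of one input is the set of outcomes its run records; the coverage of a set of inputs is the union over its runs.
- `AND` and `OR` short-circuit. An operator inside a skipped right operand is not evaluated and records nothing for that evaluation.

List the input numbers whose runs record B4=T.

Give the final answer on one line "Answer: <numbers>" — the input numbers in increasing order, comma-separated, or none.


input #1 (m=7, n=0, w=3): does not record B4=T
input #2 (m=3, n=2, w=2): does not record B4=T
input #3 (m=1, n=1, w=2): does not record B4=T
input #4 (m=5, n=0, w=2): does not record B4=T
input #5 (m=3, n=1, w=2): does not record B4=T
input #6 (m=4, n=2, w=2): does not record B4=T
input #7 (m=5, n=1, w=1): does not record B4=T
input #8 (m=1, n=1, w=3): does not record B4=T
input #9 (m=2, n=2, w=3): records B4=T
Answer: 9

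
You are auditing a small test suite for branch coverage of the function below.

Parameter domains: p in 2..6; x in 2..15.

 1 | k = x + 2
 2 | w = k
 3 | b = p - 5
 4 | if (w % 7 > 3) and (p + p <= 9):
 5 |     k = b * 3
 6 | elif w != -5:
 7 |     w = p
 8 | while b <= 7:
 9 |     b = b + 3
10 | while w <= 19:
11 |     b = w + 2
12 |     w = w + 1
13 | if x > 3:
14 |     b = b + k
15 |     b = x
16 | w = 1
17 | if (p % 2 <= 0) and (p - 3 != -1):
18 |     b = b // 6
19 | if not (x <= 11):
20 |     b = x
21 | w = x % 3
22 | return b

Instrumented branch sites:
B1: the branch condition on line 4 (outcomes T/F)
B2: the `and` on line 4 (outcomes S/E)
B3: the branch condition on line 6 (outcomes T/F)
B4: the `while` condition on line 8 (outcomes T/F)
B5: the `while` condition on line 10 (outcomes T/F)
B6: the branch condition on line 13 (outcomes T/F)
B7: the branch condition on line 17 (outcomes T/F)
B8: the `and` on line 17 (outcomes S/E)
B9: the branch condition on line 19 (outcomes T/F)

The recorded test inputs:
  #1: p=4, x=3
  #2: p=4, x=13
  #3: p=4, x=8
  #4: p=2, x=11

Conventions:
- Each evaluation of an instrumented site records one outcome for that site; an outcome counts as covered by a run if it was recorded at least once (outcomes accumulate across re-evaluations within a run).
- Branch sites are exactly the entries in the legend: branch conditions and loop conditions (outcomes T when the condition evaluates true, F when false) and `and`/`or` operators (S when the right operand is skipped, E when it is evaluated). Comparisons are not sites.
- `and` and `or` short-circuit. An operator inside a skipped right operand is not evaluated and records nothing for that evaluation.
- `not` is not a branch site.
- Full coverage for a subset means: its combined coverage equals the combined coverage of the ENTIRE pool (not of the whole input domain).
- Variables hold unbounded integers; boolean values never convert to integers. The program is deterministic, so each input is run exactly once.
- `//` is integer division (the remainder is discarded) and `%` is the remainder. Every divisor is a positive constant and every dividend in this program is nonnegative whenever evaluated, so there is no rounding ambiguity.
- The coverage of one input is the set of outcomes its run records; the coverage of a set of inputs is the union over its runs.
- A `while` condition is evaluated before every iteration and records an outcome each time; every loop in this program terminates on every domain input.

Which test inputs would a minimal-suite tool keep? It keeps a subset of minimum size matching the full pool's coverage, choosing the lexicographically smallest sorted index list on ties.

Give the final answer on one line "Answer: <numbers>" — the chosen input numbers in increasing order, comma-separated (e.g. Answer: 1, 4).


#1 (p=4, x=3) -> covered: B1=T, B2=E, B4=T, B4=F, B5=T, B5=F, B6=F, B7=T, B8=E, B9=F
#2 (p=4, x=13) -> covered: B1=F, B2=S, B3=T, B4=T, B4=F, B5=T, B5=F, B6=T, B7=T, B8=E, B9=T
#3 (p=4, x=8) -> covered: B1=F, B2=S, B3=T, B4=T, B4=F, B5=T, B5=F, B6=T, B7=T, B8=E, B9=F
#4 (p=2, x=11) -> covered: B1=T, B2=E, B4=T, B4=F, B5=T, B5=F, B6=T, B7=F, B8=E, B9=F
pool-wide coverage (16 outcomes): B1=T, B1=F, B2=S, B2=E, B3=T, B4=T, B4=F, B5=T, B5=F, B6=T, B6=F, B7=T, B7=F, B8=E, B9=T, B9=F
every size-1 subset falls short of the 16 outcomes (best: 11/16)
every size-2 subset falls short of the 16 outcomes (best: 15/16)
at size 3, {1, 2, 4} reaches all 16 outcomes; every lexicographically earlier size-3 subset fails
Answer: 1, 2, 4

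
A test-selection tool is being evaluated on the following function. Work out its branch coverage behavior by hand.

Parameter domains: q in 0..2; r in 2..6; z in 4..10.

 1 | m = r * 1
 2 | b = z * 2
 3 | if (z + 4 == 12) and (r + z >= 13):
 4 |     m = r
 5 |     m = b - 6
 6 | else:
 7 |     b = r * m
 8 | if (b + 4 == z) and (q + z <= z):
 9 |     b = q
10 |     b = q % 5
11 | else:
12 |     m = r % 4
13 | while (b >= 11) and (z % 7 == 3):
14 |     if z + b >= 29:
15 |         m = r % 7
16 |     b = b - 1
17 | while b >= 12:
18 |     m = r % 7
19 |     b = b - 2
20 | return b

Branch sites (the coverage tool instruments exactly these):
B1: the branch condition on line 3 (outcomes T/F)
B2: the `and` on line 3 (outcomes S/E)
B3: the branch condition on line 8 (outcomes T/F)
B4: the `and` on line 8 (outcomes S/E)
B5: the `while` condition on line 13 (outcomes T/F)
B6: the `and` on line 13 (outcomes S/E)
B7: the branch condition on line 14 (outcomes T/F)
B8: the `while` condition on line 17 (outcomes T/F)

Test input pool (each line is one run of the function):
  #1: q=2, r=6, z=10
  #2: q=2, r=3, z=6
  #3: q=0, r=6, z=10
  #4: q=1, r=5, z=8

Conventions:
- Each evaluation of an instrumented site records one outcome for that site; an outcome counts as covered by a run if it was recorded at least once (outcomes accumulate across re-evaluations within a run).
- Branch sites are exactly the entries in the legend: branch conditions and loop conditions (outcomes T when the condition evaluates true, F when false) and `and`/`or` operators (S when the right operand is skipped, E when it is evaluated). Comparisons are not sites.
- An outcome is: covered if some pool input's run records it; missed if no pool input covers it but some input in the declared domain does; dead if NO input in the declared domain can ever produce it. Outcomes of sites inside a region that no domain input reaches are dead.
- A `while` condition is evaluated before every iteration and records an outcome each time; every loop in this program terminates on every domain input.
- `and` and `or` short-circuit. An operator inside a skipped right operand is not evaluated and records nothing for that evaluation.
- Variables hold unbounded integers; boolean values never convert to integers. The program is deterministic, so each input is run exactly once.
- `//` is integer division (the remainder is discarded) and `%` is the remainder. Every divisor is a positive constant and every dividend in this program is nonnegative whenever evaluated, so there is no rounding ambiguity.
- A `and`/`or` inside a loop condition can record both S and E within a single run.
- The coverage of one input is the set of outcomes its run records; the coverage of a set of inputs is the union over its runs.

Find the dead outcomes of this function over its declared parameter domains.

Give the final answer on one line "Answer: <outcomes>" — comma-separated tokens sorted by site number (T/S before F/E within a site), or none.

exhaustive pass over the 105-input domain:
  reachable outcomes have witnesses, e.g. B1=T (e.g. q=0, r=5, z=8), B1=F (e.g. q=0, r=2, z=4), B2=S (e.g. q=0, r=2, z=4), B2=E (e.g. q=0, r=2, z=8)

Answer: none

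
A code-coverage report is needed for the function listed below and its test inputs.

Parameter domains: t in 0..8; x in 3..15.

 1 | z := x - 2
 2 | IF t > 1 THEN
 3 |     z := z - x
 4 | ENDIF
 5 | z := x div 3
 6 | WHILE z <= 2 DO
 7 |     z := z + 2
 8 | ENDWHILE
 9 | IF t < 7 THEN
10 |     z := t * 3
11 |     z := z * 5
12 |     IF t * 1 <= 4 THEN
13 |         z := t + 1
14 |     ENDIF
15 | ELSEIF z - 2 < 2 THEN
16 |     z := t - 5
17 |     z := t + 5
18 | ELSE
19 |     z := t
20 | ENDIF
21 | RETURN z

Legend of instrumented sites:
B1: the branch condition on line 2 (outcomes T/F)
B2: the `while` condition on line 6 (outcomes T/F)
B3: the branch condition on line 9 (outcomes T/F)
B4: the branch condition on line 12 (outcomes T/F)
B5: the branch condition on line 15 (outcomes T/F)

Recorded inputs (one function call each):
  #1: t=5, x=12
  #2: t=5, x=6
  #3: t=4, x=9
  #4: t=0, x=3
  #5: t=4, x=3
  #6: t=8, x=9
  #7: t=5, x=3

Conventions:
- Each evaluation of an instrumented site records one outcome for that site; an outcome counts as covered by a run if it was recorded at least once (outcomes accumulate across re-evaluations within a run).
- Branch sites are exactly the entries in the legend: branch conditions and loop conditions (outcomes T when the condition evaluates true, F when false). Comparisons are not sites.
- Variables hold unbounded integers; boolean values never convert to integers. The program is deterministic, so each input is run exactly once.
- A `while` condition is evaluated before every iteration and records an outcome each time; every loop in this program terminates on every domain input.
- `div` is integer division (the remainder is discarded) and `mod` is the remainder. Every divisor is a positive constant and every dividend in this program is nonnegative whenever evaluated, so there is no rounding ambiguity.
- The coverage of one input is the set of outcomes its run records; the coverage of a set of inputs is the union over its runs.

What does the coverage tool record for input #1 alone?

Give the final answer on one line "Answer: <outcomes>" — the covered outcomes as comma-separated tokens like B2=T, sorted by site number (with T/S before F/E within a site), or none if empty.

Event log for input #1 (t=5, x=12):
  B1->T, B2->F, B3->T, B4->F
deduplicating events, the covered set is: B1=T, B2=F, B3=T, B4=F

Answer: B1=T, B2=F, B3=T, B4=F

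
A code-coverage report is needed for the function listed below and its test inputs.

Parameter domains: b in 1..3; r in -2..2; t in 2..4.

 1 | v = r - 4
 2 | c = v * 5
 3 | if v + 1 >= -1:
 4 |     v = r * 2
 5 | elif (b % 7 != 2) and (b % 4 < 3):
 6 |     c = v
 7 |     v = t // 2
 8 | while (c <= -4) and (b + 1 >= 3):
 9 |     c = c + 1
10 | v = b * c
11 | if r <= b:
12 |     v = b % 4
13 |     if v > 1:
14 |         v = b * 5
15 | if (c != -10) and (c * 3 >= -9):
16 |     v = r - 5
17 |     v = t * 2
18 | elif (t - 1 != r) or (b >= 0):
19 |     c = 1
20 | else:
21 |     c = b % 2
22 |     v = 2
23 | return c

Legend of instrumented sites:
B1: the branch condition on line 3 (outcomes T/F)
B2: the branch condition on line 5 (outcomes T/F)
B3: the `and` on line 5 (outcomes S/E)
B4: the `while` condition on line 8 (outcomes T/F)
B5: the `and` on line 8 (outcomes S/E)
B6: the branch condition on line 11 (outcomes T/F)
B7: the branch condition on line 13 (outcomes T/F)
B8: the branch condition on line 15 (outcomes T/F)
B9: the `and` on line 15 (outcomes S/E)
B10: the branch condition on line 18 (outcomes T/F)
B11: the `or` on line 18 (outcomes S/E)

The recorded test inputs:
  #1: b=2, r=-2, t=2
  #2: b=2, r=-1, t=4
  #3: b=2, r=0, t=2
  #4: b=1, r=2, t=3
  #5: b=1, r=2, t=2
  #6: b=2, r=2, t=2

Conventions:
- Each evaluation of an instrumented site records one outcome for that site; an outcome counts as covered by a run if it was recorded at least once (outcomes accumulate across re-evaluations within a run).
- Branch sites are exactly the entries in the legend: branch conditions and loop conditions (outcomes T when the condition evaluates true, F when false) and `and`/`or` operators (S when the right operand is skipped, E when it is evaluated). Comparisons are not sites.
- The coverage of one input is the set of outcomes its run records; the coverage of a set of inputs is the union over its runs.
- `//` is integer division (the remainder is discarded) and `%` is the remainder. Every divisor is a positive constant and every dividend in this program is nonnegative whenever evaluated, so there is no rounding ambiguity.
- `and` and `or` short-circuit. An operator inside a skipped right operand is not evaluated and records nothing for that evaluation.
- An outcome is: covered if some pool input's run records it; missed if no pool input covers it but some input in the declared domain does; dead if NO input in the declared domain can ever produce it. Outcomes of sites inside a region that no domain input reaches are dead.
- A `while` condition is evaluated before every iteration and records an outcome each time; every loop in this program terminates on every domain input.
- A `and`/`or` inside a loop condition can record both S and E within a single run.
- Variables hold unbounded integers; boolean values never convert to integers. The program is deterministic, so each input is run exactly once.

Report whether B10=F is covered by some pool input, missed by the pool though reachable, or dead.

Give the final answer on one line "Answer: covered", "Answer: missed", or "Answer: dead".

no pool input records B10=F
checking all 45 inputs in the declared domain: B10=F is never recorded -> dead

Answer: dead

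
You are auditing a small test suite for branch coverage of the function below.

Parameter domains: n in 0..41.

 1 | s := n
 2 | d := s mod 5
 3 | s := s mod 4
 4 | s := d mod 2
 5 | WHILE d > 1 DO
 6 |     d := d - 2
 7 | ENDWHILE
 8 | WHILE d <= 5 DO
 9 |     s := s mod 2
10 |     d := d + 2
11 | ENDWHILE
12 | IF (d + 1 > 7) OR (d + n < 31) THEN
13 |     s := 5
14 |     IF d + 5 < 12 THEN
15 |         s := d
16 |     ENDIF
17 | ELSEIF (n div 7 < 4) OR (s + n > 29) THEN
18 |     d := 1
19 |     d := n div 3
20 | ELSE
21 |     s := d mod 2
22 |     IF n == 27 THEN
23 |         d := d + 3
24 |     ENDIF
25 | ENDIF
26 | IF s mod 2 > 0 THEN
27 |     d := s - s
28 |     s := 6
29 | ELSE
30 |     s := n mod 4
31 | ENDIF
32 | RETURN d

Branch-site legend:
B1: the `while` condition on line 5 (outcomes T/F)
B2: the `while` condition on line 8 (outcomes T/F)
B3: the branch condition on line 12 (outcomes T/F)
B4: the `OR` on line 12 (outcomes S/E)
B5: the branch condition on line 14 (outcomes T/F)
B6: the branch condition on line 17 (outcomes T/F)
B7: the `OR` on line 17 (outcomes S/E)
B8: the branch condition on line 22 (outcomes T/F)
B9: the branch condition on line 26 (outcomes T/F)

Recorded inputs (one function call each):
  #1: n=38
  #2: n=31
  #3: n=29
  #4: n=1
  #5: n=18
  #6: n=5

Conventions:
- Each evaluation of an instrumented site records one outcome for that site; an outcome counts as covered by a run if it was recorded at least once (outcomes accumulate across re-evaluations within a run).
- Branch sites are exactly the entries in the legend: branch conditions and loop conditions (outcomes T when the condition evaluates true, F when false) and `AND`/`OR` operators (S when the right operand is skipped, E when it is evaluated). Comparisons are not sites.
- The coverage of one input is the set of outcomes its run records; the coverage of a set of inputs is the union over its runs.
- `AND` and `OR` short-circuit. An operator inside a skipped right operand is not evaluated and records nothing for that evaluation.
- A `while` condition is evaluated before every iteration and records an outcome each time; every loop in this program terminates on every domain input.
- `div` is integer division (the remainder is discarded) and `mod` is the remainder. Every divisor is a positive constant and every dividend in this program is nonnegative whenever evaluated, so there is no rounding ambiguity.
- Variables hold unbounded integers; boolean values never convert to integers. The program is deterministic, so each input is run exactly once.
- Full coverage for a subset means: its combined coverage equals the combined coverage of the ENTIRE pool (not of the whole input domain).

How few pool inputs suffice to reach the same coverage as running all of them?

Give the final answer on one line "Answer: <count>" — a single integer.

input #1 (n=38): events B1->T, B1->F, B2->T, B2->T, B2->T, B2->F, B4->S, B3->T, B5->F, B9->T; covers B1=T, B1=F, B2=T, B2=F, B3=T, B4=S, B5=F, B9=T
input #2 (n=31): events B1->F, B2->T, B2->T, B2->T, B2->F, B4->S, B3->T, B5->F, B9->T; covers B1=F, B2=T, B2=F, B3=T, B4=S, B5=F, B9=T
input #3 (n=29): events B1->T, B1->T, B1->F, B2->T, B2->T, B2->T, B2->F, B4->E, B3->F, B7->E, B6->F, B8->F, B9->F; covers B1=T, B1=F, B2=T, B2=F, B3=F, B4=E, B6=F, B7=E, B8=F, B9=F
input #4 (n=1): events B1->F, B2->T, B2->T, B2->T, B2->F, B4->S, B3->T, B5->F, B9->T; covers B1=F, B2=T, B2=F, B3=T, B4=S, B5=F, B9=T
input #5 (n=18): events B1->T, B1->F, B2->T, B2->T, B2->T, B2->F, B4->S, B3->T, B5->F, B9->T; covers B1=T, B1=F, B2=T, B2=F, B3=T, B4=S, B5=F, B9=T
input #6 (n=5): events B1->F, B2->T, B2->T, B2->T, B2->F, B4->E, B3->T, B5->T, B9->F; covers B1=F, B2=T, B2=F, B3=T, B4=E, B5=T, B9=F
together the pool reaches 15 outcomes: B1=T, B1=F, B2=T, B2=F, B3=T, B3=F, B4=S, B4=E, B5=T, B5=F, B6=F, B7=E, B8=F, B9=T, B9=F
size 1 is not enough: best union over all size-1 subsets is 10/15
size 2 is not enough: best union over all size-2 subsets is 14/15
at size 3, {1, 3, 6} reaches all 15 outcomes; every lexicographically earlier size-3 subset fails

Answer: 3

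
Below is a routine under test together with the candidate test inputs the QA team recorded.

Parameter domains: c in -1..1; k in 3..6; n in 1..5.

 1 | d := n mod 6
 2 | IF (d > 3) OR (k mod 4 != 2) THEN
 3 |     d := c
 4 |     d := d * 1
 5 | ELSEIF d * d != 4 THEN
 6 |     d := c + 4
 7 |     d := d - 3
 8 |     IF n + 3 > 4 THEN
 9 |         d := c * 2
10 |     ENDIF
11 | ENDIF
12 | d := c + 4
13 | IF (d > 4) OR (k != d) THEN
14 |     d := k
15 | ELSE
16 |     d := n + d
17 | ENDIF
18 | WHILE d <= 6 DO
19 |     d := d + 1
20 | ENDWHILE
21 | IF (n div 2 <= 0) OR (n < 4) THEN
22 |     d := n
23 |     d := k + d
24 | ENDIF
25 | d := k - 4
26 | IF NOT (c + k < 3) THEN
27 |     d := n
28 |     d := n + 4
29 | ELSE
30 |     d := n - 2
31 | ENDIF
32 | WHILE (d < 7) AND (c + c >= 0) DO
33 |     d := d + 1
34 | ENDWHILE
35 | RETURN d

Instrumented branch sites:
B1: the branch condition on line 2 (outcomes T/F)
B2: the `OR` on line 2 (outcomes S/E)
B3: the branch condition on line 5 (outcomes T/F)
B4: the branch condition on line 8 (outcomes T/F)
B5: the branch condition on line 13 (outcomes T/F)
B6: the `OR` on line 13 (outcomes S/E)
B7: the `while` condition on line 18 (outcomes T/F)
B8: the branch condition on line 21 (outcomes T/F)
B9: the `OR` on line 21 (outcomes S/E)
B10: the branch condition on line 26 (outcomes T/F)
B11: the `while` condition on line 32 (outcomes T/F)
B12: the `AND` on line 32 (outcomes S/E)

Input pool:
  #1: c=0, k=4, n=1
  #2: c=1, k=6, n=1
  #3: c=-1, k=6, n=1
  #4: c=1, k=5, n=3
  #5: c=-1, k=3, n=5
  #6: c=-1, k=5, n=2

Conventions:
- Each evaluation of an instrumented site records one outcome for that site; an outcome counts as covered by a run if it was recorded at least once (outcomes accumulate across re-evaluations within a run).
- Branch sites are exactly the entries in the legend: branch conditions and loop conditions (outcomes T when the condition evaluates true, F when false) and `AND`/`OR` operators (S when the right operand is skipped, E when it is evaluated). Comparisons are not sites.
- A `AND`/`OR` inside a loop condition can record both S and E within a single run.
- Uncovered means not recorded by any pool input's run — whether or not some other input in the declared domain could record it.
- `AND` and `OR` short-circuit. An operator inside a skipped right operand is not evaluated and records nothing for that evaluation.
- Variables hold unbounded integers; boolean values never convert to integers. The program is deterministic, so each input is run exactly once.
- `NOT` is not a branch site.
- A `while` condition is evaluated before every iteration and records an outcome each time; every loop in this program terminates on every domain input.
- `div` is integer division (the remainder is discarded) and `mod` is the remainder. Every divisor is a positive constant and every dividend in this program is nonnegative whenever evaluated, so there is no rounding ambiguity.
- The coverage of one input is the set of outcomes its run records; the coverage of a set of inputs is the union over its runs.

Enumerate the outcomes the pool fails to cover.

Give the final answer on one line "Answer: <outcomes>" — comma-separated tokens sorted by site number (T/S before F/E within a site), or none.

test 1 (c=0, k=4, n=1) fires B2->E, B1->T, B6->E, B5->F, B7->T, B7->T, B7->F, B9->S, B8->T, B10->T, B12->E, B11->T, B12->E, B11->T, ...; hits B1=T, B2=E, B5=F, B6=E, B7=T, B7=F, B8=T, B9=S, B10=T, B11=T, B11=F, B12=S, B12=E
test 2 (c=1, k=6, n=1) fires B2->E, B1->F, B3->T, B4->F, B6->S, B5->T, B7->T, B7->F, B9->S, B8->T, B10->T, B12->E, B11->T, B12->E, ...; hits B1=F, B2=E, B3=T, B4=F, B5=T, B6=S, B7=T, B7=F, B8=T, B9=S, B10=T, B11=T, B11=F, B12=S, B12=E
test 3 (c=-1, k=6, n=1) fires B2->E, B1->F, B3->T, B4->F, B6->E, B5->T, B7->T, B7->F, B9->S, B8->T, B10->T, B12->E, B11->F; hits B1=F, B2=E, B3=T, B4=F, B5=T, B6=E, B7=T, B7=F, B8=T, B9=S, B10=T, B11=F, B12=E
test 4 (c=1, k=5, n=3) fires B2->E, B1->T, B6->S, B5->T, B7->T, B7->T, B7->F, B9->E, B8->T, B10->T, B12->S, B11->F; hits B1=T, B2=E, B5=T, B6=S, B7=T, B7=F, B8=T, B9=E, B10=T, B11=F, B12=S
test 5 (c=-1, k=3, n=5) fires B2->S, B1->T, B6->E, B5->F, B7->F, B9->E, B8->F, B10->F, B12->E, B11->F; hits B1=T, B2=S, B5=F, B6=E, B7=F, B8=F, B9=E, B10=F, B11=F, B12=E
test 6 (c=-1, k=5, n=2) fires B2->E, B1->T, B6->E, B5->T, B7->T, B7->T, B7->F, B9->E, B8->T, B10->T, B12->E, B11->F; hits B1=T, B2=E, B5=T, B6=E, B7=T, B7=F, B8=T, B9=E, B10=T, B11=F, B12=E
union over the pool: B1=T, B1=F, B2=S, B2=E, B3=T, B4=F, B5=T, B5=F, B6=S, B6=E, B7=T, B7=F, B8=T, B8=F, B9=S, B9=E, B10=T, B10=F, B11=T, B11=F, B12=S, B12=E
uncovered (2 of 24): B3=F, B4=T

Answer: B3=F, B4=T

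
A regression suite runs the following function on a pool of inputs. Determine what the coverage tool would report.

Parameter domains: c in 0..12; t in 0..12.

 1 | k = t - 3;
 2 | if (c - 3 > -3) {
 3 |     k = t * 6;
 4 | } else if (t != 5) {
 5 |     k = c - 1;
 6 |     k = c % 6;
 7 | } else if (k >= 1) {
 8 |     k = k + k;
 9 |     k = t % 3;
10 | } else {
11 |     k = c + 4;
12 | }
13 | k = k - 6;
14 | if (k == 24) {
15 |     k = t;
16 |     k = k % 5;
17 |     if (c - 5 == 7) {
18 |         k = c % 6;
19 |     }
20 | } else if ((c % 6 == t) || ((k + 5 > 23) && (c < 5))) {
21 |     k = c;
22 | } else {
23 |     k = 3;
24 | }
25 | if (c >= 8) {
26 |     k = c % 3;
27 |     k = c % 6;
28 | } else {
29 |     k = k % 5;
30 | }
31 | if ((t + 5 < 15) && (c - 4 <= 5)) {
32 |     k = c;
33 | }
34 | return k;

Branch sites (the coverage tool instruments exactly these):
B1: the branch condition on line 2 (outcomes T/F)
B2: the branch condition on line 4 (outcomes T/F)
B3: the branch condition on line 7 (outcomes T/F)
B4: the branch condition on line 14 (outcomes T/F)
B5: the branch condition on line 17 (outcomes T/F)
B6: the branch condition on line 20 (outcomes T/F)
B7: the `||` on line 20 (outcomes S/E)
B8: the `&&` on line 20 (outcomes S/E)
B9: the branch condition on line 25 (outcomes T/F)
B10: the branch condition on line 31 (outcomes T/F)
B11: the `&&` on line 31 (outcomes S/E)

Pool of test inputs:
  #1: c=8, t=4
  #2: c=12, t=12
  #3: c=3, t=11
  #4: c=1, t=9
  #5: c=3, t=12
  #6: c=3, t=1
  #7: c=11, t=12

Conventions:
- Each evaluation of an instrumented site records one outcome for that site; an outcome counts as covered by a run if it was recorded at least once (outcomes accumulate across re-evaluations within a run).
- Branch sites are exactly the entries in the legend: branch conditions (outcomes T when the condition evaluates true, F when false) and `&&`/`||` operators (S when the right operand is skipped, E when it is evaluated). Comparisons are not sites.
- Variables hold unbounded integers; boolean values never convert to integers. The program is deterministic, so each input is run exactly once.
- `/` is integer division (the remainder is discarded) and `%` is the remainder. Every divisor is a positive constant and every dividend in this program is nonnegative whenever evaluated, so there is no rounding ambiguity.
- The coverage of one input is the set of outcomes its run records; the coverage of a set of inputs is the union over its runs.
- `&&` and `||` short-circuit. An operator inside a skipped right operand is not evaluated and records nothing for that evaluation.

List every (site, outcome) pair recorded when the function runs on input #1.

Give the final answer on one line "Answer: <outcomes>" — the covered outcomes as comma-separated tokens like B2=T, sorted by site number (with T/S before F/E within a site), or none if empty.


Simulating input #1 (c=8, t=4) step by step:
  B1->T, B4->F, B7->E, B8->S, B6->F, B9->T, B11->E, B10->T
as a set, this run covers: B1=T, B4=F, B6=F, B7=E, B8=S, B9=T, B10=T, B11=E
Answer: B1=T, B4=F, B6=F, B7=E, B8=S, B9=T, B10=T, B11=E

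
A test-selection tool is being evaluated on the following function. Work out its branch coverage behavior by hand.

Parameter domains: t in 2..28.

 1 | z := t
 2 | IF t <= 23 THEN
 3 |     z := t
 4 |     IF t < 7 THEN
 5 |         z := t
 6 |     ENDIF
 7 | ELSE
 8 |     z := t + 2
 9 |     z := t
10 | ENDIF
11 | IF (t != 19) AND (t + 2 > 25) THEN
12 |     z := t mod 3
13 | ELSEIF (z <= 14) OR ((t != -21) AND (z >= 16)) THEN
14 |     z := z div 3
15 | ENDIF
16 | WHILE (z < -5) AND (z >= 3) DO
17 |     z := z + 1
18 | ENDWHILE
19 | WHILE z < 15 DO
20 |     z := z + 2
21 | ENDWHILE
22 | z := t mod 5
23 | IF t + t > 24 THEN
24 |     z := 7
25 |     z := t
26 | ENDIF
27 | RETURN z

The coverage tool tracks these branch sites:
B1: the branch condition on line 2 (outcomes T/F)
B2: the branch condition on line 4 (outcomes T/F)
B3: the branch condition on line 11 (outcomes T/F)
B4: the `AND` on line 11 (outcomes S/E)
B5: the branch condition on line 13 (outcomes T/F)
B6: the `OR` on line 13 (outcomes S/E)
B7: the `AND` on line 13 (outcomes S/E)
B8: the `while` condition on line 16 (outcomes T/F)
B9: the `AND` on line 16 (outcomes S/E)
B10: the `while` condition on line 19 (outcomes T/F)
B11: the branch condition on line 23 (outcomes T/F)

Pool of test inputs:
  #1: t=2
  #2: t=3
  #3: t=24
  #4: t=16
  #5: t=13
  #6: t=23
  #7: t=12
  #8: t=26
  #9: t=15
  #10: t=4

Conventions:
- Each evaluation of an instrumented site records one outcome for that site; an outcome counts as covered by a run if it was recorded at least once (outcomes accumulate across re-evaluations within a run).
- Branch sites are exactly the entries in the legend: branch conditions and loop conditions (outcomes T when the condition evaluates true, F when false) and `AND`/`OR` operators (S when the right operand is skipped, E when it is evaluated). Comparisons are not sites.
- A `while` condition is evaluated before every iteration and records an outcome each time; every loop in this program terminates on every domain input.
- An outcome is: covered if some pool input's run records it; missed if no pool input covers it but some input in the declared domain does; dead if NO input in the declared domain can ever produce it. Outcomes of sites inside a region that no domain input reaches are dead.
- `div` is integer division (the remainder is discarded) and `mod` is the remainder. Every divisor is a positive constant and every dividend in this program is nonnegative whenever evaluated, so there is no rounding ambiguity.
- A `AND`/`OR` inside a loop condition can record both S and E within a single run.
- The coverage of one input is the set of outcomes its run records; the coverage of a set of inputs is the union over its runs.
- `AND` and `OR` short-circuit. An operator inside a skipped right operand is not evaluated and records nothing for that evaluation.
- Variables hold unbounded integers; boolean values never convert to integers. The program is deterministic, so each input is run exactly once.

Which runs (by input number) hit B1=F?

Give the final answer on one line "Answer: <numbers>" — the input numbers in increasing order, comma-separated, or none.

input #1 (t=2): misses B1=F
input #2 (t=3): misses B1=F
input #3 (t=24): covers B1=F
input #4 (t=16): misses B1=F
input #5 (t=13): misses B1=F
input #6 (t=23): misses B1=F
input #7 (t=12): misses B1=F
input #8 (t=26): covers B1=F
input #9 (t=15): misses B1=F
input #10 (t=4): misses B1=F

Answer: 3, 8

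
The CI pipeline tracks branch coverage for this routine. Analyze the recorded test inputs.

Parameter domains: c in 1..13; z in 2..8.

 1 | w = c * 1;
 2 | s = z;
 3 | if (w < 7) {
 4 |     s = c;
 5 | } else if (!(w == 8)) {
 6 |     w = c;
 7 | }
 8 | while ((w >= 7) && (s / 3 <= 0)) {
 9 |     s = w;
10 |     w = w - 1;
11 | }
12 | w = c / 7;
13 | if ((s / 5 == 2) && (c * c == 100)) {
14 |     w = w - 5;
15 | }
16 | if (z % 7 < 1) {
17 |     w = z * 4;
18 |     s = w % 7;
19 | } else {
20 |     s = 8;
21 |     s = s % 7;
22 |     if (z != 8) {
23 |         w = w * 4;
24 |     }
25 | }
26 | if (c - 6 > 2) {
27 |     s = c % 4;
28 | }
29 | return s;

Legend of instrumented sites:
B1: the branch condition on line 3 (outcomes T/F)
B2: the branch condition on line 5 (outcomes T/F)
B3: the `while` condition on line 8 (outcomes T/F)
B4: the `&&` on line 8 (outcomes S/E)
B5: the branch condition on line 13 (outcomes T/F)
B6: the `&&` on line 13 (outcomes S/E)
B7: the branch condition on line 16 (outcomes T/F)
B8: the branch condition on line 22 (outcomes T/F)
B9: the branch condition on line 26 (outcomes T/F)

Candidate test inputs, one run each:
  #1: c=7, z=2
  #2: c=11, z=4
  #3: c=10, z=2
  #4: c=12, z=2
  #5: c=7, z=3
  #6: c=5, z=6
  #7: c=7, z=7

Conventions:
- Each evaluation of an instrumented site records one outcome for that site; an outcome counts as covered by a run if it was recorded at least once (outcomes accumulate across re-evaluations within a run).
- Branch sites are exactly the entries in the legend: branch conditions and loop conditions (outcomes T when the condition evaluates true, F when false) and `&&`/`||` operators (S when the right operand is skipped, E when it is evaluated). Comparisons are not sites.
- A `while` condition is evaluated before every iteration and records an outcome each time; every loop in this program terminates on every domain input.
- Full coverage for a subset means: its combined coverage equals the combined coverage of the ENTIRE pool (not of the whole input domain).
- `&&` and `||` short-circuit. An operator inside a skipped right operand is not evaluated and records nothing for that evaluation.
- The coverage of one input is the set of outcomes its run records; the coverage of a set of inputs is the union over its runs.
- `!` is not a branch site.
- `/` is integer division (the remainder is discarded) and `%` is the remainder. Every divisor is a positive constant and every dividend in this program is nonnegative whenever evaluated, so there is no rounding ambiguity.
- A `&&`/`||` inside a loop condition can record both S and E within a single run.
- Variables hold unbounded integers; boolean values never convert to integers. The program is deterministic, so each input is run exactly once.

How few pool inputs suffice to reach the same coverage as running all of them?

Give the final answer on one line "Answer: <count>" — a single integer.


input #1 (c=7, z=2): events B1->F, B2->T, B4->E, B3->T, B4->S, B3->F, B6->S, B5->F, B7->F, B8->T, B9->F; covers B1=F, B2=T, B3=T, B3=F, B4=S, B4=E, B5=F, B6=S, B7=F, B8=T, B9=F
input #2 (c=11, z=4): events B1->F, B2->T, B4->E, B3->F, B6->S, B5->F, B7->F, B8->T, B9->T; covers B1=F, B2=T, B3=F, B4=E, B5=F, B6=S, B7=F, B8=T, B9=T
input #3 (c=10, z=2): events B1->F, B2->T, B4->E, B3->T, B4->E, B3->F, B6->E, B5->T, B7->F, B8->T, B9->T; covers B1=F, B2=T, B3=T, B3=F, B4=E, B5=T, B6=E, B7=F, B8=T, B9=T
input #4 (c=12, z=2): events B1->F, B2->T, B4->E, B3->T, B4->E, B3->F, B6->E, B5->F, B7->F, B8->T, B9->T; covers B1=F, B2=T, B3=T, B3=F, B4=E, B5=F, B6=E, B7=F, B8=T, B9=T
input #5 (c=7, z=3): events B1->F, B2->T, B4->E, B3->F, B6->S, B5->F, B7->F, B8->T, B9->F; covers B1=F, B2=T, B3=F, B4=E, B5=F, B6=S, B7=F, B8=T, B9=F
input #6 (c=5, z=6): events B1->T, B4->S, B3->F, B6->S, B5->F, B7->F, B8->T, B9->F; covers B1=T, B3=F, B4=S, B5=F, B6=S, B7=F, B8=T, B9=F
input #7 (c=7, z=7): events B1->F, B2->T, B4->E, B3->F, B6->S, B5->F, B7->T, B9->F; covers B1=F, B2=T, B3=F, B4=E, B5=F, B6=S, B7=T, B9=F
union over all inputs: B1=T, B1=F, B2=T, B3=T, B3=F, B4=S, B4=E, B5=T, B5=F, B6=S, B6=E, B7=T, B7=F, B8=T, B9=T, B9=F (16 outcomes)
every size-1 subset falls short of the 16 outcomes (best: 11/16)
every size-2 subset falls short of the 16 outcomes (best: 15/16)
inputs {3, 6, 7} (size 3) cover everything; no size-3 subset with a lexicographically smaller index list covers all 16
Answer: 3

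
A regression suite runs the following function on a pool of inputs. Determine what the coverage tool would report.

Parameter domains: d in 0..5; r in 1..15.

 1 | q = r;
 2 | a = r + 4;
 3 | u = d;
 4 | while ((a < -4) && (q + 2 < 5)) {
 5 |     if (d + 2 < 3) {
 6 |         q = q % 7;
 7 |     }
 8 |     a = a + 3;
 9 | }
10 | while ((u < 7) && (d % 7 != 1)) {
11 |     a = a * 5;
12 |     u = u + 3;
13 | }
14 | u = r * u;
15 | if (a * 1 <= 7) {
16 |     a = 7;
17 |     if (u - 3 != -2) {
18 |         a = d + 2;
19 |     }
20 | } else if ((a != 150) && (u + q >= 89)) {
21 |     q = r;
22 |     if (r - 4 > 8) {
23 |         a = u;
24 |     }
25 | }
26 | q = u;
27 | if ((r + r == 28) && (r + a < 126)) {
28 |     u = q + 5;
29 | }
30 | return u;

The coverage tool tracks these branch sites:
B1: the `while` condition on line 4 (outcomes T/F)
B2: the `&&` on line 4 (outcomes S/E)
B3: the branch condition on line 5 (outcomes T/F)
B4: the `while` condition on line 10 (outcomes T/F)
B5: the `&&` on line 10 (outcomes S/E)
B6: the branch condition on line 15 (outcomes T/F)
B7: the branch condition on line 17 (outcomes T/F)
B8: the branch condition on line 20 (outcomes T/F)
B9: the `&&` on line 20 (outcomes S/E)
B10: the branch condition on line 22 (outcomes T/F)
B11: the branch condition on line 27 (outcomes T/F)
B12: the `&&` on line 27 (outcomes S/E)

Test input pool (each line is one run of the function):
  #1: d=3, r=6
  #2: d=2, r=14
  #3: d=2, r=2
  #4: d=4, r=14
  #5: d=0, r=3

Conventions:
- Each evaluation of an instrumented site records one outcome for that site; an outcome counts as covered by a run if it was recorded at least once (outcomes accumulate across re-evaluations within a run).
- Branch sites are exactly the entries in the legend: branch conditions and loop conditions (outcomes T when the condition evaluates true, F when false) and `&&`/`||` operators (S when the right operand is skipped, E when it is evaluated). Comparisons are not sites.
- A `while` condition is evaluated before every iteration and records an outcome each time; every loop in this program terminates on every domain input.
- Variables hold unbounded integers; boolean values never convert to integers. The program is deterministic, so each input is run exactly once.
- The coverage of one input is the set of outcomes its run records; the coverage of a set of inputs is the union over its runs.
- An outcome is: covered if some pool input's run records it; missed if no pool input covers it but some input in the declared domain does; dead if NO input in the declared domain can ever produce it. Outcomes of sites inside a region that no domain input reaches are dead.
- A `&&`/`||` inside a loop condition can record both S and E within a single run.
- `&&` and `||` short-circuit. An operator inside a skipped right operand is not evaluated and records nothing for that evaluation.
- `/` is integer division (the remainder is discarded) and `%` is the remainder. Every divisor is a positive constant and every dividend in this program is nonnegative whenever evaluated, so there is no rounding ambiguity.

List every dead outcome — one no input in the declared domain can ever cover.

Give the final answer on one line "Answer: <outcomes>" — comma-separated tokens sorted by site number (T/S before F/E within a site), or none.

sweeping the full domain (90 inputs) for each outcome:
  B1=T: no domain input ever produces it -> dead
  B2=E: no domain input ever produces it -> dead
  B3=T: no domain input ever produces it -> dead
  B3=F: no domain input ever produces it -> dead
  reachable outcomes have witnesses, e.g. B1=F (e.g. d=0, r=1), B2=S (e.g. d=0, r=1), B4=T (e.g. d=0, r=1), B4=F (e.g. d=0, r=1)

Answer: B1=T, B2=E, B3=T, B3=F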